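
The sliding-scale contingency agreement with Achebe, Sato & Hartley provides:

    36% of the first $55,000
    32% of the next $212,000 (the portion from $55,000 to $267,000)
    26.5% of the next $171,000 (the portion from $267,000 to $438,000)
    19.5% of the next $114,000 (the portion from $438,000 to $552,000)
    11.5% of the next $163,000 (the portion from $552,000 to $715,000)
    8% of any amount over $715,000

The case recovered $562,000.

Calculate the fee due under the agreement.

$156,335.00

First $55,000 at 36% = $19,800.00
Next $212,000 at 32% = $67,840.00
Next $171,000 at 26.5% = $45,315.00
Next $114,000 at 19.5% = $22,230.00
Remaining $10,000 at 11.5% = $1,150.00
Fee: $19,800.00 + $67,840.00 + $45,315.00 + $22,230.00 + $1,150.00 = $156,335.00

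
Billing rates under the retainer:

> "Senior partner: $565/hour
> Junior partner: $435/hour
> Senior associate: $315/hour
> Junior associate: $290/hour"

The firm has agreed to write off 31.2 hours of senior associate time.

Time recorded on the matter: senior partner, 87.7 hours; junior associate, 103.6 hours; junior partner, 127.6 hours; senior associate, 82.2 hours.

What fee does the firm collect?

Senior partner: 87.7 × $565 = $49,550.50
Junior partner: 127.6 × $435 = $55,506.00
Senior associate: 82.2 × $315 = $25,893.00
Junior associate: 103.6 × $290 = $30,044.00
Subtotal: $160,993.50
Write-off: 31.2 × $315 = $9,828.00
Total: $160,993.50 − $9,828.00 = $151,165.50

$151,165.50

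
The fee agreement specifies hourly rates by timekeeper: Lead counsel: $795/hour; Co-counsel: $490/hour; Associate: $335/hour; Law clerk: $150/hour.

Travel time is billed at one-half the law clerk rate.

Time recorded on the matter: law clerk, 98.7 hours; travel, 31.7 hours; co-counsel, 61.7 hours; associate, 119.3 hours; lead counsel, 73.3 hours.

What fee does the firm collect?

$145,654.50

Lead counsel: 73.3 × $795 = $58,273.50
Co-counsel: 61.7 × $490 = $30,233.00
Associate: 119.3 × $335 = $39,965.50
Law clerk: 98.7 × $150 = $14,805.00
Subtotal: $58,273.50 + $30,233.00 + $39,965.50 + $14,805.00 = $143,277.00
Travel: 31.7 × ($150 ÷ 2) = 31.7 × $75.00 = $2,377.50
Total: $143,277.00 + $2,377.50 = $145,654.50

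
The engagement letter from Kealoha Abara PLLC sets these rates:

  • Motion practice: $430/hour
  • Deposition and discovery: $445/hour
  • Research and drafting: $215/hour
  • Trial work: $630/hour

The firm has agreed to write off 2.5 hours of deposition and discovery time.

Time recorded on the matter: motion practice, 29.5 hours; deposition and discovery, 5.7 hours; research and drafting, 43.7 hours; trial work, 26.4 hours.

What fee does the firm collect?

Motion practice: 29.5 × $430 = $12,685.00
Deposition and discovery: 5.7 × $445 = $2,536.50
Research and drafting: 43.7 × $215 = $9,395.50
Trial work: 26.4 × $630 = $16,632.00
Subtotal: $41,249.00
Write-off: 2.5 × $445 = $1,112.50
Total: $41,249.00 − $1,112.50 = $40,136.50

$40,136.50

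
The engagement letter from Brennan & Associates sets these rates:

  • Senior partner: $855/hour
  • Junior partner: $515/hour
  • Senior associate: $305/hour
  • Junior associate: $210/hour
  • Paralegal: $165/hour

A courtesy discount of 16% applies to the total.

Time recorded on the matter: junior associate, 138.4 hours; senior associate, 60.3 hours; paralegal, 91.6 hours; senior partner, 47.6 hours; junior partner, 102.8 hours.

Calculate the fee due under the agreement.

Senior partner: 47.6 × $855 = $40,698.00
Junior partner: 102.8 × $515 = $52,942.00
Senior associate: 60.3 × $305 = $18,391.50
Junior associate: 138.4 × $210 = $29,064.00
Paralegal: 91.6 × $165 = $15,114.00
Subtotal: $156,209.50
Less 16% discount: −$24,993.52
Total: $156,209.50 − $24,993.52 = $131,215.98

$131,215.98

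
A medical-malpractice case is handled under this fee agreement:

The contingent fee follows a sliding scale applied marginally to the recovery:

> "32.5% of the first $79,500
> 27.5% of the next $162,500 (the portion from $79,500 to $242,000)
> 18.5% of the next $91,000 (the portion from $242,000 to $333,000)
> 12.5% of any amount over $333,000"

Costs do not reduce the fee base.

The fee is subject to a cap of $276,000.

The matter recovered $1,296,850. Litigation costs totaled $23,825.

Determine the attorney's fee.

Fee base is the gross recovery, $1,296,850; costs are reimbursed separately.
First $79,500 at 32.5% = $25,837.50
Next $162,500 at 27.5% = $44,687.50
Next $91,000 at 18.5% = $16,835.00
Remaining $963,850 at 12.5% = $120,481.25
Fee: $25,837.50 + $44,687.50 + $16,835.00 + $120,481.25 = $207,841.25
$207,841.25 is under the $276,000 cap.

$207,841.25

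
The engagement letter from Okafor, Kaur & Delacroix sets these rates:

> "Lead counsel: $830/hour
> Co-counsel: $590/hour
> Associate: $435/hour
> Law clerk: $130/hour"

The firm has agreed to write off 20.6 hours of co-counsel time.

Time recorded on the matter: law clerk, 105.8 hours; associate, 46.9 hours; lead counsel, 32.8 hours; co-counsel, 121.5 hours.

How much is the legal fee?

Lead counsel: 32.8 × $830 = $27,224.00
Co-counsel: 121.5 × $590 = $71,685.00
Associate: 46.9 × $435 = $20,401.50
Law clerk: 105.8 × $130 = $13,754.00
Subtotal: $133,064.50
Write-off: 20.6 × $590 = $12,154.00
Total: $133,064.50 − $12,154.00 = $120,910.50

$120,910.50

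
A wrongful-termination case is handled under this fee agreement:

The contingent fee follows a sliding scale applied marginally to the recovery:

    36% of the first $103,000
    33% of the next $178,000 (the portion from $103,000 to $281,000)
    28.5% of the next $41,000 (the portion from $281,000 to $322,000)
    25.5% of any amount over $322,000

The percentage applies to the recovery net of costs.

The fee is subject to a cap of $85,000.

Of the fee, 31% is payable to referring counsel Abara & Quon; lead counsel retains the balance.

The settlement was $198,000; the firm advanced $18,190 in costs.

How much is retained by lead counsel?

$43,074.84

Fee base (net of costs): $198,000 − $18,190 = $179,810
First $103,000 at 36% = $37,080.00
Remaining $76,810 at 33% = $25,347.30
Fee: $37,080.00 + $25,347.30 = $62,427.30
$62,427.30 is under the $85,000 cap.
Referral share: 31% of $62,427.30 = $19,352.46; lead counsel retains $62,427.30 − $19,352.46 = $43,074.84.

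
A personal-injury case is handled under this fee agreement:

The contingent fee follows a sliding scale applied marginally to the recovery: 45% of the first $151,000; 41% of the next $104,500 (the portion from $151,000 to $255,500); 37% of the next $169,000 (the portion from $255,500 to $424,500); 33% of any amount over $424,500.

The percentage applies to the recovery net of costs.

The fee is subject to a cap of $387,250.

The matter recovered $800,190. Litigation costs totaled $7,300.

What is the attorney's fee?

Fee base (net of costs): $800,190 − $7,300 = $792,890
First $151,000 at 45% = $67,950.00
Next $104,500 at 41% = $42,845.00
Next $169,000 at 37% = $62,530.00
Remaining $368,390 at 33% = $121,568.70
Fee: $67,950.00 + $42,845.00 + $62,530.00 + $121,568.70 = $294,893.70
$294,893.70 is under the $387,250 cap.

$294,893.70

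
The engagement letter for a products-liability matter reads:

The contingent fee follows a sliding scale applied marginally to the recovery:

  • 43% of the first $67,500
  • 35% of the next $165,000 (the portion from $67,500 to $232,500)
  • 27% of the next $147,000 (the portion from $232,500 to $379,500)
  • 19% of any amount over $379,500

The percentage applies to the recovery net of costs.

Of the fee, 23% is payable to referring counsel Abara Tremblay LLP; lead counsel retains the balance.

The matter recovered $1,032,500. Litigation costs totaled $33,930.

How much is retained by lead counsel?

Fee base (net of costs): $1,032,500 − $33,930 = $998,570
First $67,500 at 43% = $29,025.00
Next $165,000 at 35% = $57,750.00
Next $147,000 at 27% = $39,690.00
Remaining $619,070 at 19% = $117,623.30
Fee: $29,025.00 + $57,750.00 + $39,690.00 + $117,623.30 = $244,088.30
Referral share: 23% of $244,088.30 = $56,140.31; lead counsel retains $244,088.30 − $56,140.31 = $187,947.99.

$187,947.99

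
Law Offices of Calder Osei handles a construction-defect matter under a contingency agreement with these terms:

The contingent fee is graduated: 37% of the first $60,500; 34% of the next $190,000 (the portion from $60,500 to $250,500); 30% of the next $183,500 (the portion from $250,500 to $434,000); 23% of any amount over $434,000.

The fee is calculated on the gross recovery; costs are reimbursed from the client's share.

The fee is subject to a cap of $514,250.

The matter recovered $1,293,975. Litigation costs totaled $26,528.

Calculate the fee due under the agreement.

Fee base is the gross recovery, $1,293,975; costs are reimbursed separately.
First $60,500 at 37% = $22,385.00
Next $190,000 at 34% = $64,600.00
Next $183,500 at 30% = $55,050.00
Remaining $859,975 at 23% = $197,794.25
Fee: $22,385.00 + $64,600.00 + $55,050.00 + $197,794.25 = $339,829.25
$339,829.25 is under the $514,250 cap.

$339,829.25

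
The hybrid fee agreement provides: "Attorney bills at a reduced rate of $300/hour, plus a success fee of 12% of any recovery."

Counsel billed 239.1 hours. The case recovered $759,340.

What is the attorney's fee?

$162,850.80

Hourly: 239.1 × $300 = $71,730.00
Success fee: 12% of $759,340 = $91,120.80
Total: $71,730.00 + $91,120.80 = $162,850.80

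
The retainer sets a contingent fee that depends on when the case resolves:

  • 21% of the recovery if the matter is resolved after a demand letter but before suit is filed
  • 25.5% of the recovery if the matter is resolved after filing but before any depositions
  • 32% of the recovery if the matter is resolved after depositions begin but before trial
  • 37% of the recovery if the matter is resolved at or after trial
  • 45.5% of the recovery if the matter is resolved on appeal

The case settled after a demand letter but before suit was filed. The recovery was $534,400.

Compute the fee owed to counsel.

$112,224.00

The matter settled after a demand letter but before suit was filed, so the 21% rate applies.
$534,400 × 21% = $112,224.00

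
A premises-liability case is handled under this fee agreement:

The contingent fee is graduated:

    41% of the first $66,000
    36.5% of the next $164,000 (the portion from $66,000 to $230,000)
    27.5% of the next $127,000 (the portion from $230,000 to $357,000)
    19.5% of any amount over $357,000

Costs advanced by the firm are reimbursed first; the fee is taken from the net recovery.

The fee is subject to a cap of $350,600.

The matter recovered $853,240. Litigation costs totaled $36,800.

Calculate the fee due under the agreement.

Fee base (net of costs): $853,240 − $36,800 = $816,440
First $66,000 at 41% = $27,060.00
Next $164,000 at 36.5% = $59,860.00
Next $127,000 at 27.5% = $34,925.00
Remaining $459,440 at 19.5% = $89,590.80
Fee: $27,060.00 + $59,860.00 + $34,925.00 + $89,590.80 = $211,435.80
$211,435.80 is under the $350,600 cap.

$211,435.80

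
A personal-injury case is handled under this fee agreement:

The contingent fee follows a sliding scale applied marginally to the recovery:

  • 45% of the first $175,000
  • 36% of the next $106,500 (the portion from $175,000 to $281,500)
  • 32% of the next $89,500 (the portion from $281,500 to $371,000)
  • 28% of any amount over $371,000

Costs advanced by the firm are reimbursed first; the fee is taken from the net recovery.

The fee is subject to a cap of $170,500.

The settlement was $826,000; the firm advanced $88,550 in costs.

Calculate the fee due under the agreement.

$170,500.00

Fee base (net of costs): $826,000 − $88,550 = $737,450
First $175,000 at 45% = $78,750.00
Next $106,500 at 36% = $38,340.00
Next $89,500 at 32% = $28,640.00
Remaining $366,450 at 28% = $102,606.00
Fee: $78,750.00 + $38,340.00 + $28,640.00 + $102,606.00 = $248,336.00
$248,336.00 exceeds the $170,500 cap, so the fee is capped at $170,500.00.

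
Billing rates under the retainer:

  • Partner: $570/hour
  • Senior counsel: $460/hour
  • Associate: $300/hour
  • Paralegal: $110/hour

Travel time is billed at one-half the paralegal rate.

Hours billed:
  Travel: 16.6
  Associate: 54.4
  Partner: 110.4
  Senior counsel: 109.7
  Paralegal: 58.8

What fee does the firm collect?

Partner: 110.4 × $570 = $62,928.00
Senior counsel: 109.7 × $460 = $50,462.00
Associate: 54.4 × $300 = $16,320.00
Paralegal: 58.8 × $110 = $6,468.00
Subtotal: $62,928.00 + $50,462.00 + $16,320.00 + $6,468.00 = $136,178.00
Travel: 16.6 × ($110 ÷ 2) = 16.6 × $55.00 = $913.00
Total: $136,178.00 + $913.00 = $137,091.00

$137,091.00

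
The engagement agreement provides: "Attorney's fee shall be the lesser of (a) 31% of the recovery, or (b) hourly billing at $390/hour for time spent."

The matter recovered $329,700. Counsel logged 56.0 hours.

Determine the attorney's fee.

(a) 31% of $329,700 = $102,207.00
(b) 56.0 × $390 = $21,840.00
The lesser is (b): $21,840.00.

$21,840.00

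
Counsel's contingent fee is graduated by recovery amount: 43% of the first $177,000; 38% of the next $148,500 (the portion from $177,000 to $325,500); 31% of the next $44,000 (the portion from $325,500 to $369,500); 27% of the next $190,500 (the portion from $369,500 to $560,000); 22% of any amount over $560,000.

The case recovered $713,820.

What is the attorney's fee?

First $177,000 at 43% = $76,110.00
Next $148,500 at 38% = $56,430.00
Next $44,000 at 31% = $13,640.00
Next $190,500 at 27% = $51,435.00
Remaining $153,820 at 22% = $33,840.40
Fee: $76,110.00 + $56,430.00 + $13,640.00 + $51,435.00 + $33,840.40 = $231,455.40

$231,455.40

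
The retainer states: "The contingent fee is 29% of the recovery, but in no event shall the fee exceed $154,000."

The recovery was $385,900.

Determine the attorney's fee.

$111,911.00

29% of $385,900 = $111,911.00
That is under the $154,000 cap.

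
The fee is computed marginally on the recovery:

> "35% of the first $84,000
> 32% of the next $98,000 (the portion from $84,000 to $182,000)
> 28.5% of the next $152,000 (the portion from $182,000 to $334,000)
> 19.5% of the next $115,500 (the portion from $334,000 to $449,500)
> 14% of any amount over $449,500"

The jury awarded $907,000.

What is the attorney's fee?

$190,652.50

First $84,000 at 35% = $29,400.00
Next $98,000 at 32% = $31,360.00
Next $152,000 at 28.5% = $43,320.00
Next $115,500 at 19.5% = $22,522.50
Remaining $457,500 at 14% = $64,050.00
Fee: $29,400.00 + $31,360.00 + $43,320.00 + $22,522.50 + $64,050.00 = $190,652.50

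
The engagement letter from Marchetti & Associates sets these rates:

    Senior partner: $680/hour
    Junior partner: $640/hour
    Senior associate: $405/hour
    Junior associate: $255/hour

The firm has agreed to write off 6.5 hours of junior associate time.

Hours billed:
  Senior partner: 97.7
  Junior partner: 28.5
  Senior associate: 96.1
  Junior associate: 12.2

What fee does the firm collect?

Senior partner: 97.7 × $680 = $66,436.00
Junior partner: 28.5 × $640 = $18,240.00
Senior associate: 96.1 × $405 = $38,920.50
Junior associate: 12.2 × $255 = $3,111.00
Subtotal: $126,707.50
Write-off: 6.5 × $255 = $1,657.50
Total: $126,707.50 − $1,657.50 = $125,050.00

$125,050.00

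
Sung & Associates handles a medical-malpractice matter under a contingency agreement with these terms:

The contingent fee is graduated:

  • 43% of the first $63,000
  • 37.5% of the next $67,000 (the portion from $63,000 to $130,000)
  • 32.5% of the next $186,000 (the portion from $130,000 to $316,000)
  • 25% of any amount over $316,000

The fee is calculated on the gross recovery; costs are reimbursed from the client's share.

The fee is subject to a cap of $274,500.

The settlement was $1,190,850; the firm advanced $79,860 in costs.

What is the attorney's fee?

Fee base is the gross recovery, $1,190,850; costs are reimbursed separately.
First $63,000 at 43% = $27,090.00
Next $67,000 at 37.5% = $25,125.00
Next $186,000 at 32.5% = $60,450.00
Remaining $874,850 at 25% = $218,712.50
Fee: $27,090.00 + $25,125.00 + $60,450.00 + $218,712.50 = $331,377.50
$331,377.50 exceeds the $274,500 cap, so the fee is capped at $274,500.00.

$274,500.00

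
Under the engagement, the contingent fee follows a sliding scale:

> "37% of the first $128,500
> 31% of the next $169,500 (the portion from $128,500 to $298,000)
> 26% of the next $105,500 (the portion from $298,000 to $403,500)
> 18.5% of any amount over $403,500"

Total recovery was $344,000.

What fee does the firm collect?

First $128,500 at 37% = $47,545.00
Next $169,500 at 31% = $52,545.00
Remaining $46,000 at 26% = $11,960.00
Fee: $47,545.00 + $52,545.00 + $11,960.00 = $112,050.00

$112,050.00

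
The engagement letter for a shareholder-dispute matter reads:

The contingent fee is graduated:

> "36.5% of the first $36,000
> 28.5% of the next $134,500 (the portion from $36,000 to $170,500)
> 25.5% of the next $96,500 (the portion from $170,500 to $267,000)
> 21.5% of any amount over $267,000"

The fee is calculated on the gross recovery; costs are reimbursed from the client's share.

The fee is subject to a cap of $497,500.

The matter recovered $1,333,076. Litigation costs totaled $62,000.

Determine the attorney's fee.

Fee base is the gross recovery, $1,333,076; costs are reimbursed separately.
First $36,000 at 36.5% = $13,140.00
Next $134,500 at 28.5% = $38,332.50
Next $96,500 at 25.5% = $24,607.50
Remaining $1,066,076 at 21.5% = $229,206.34
Fee: $13,140.00 + $38,332.50 + $24,607.50 + $229,206.34 = $305,286.34
$305,286.34 is under the $497,500 cap.

$305,286.34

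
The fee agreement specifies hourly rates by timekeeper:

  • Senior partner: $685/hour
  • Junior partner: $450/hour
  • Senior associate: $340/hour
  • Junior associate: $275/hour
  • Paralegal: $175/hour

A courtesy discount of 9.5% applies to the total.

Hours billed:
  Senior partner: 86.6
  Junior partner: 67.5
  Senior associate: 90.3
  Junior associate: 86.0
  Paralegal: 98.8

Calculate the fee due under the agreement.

$146,010.89

Senior partner: 86.6 × $685 = $59,321.00
Junior partner: 67.5 × $450 = $30,375.00
Senior associate: 90.3 × $340 = $30,702.00
Junior associate: 86.0 × $275 = $23,650.00
Paralegal: 98.8 × $175 = $17,290.00
Subtotal: $161,338.00
Less 9.5% discount: −$15,327.11
Total: $161,338.00 − $15,327.11 = $146,010.89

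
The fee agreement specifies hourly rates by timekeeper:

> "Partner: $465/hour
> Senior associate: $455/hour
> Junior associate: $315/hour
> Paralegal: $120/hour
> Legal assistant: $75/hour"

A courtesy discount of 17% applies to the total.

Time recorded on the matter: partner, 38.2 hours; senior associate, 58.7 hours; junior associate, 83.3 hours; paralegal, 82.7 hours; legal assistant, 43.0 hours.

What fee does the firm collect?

$69,603.80

Partner: 38.2 × $465 = $17,763.00
Senior associate: 58.7 × $455 = $26,708.50
Junior associate: 83.3 × $315 = $26,239.50
Paralegal: 82.7 × $120 = $9,924.00
Legal assistant: 43.0 × $75 = $3,225.00
Subtotal: $83,860.00
Less 17% discount: −$14,256.20
Total: $83,860.00 − $14,256.20 = $69,603.80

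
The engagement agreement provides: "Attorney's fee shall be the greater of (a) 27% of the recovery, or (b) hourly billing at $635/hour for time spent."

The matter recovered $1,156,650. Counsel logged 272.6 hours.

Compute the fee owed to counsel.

(a) 27% of $1,156,650 = $312,295.50
(b) 272.6 × $635 = $173,101.00
The greater is (a): $312,295.50.

$312,295.50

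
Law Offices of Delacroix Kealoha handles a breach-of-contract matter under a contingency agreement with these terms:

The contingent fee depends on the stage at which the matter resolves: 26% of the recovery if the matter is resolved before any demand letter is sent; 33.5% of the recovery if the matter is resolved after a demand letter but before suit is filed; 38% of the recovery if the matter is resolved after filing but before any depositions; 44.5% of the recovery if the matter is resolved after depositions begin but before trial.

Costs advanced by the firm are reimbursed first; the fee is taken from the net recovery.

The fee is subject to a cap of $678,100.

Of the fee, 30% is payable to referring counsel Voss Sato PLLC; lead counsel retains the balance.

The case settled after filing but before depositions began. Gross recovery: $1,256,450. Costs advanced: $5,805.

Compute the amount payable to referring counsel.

Fee base (net of costs): $1,256,450 − $5,805 = $1,250,645
The matter settled after filing but before depositions began, so the 38% rate applies.
$1,250,645 × 38% = $475,245.10
$475,245.10 is under the $678,100 cap.
Referral share: 30% of $475,245.10 = $142,573.53; lead counsel retains $475,245.10 − $142,573.53 = $332,671.57.

$142,573.53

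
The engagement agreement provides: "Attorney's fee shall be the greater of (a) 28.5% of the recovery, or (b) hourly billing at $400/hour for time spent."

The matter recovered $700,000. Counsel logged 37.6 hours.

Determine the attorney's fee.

$199,500.00

(a) 28.5% of $700,000 = $199,500.00
(b) 37.6 × $400 = $15,040.00
The greater is (a): $199,500.00.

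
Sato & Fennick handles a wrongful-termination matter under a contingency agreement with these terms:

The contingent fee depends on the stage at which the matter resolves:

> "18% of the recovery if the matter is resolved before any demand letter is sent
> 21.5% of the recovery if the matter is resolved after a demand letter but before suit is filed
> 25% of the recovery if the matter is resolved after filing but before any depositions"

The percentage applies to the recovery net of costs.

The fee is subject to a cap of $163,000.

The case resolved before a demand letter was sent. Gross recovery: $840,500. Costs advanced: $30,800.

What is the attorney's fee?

Fee base (net of costs): $840,500 − $30,800 = $809,700
The matter resolved before a demand letter was sent, so the 18% rate applies.
$809,700 × 18% = $145,746.00
$145,746.00 is under the $163,000 cap.

$145,746.00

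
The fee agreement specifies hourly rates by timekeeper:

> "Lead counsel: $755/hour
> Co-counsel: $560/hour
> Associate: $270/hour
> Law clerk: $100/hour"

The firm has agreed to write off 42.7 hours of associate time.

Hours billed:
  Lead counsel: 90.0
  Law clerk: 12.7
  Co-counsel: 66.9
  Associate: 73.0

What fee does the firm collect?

Lead counsel: 90.0 × $755 = $67,950.00
Co-counsel: 66.9 × $560 = $37,464.00
Associate: 73.0 × $270 = $19,710.00
Law clerk: 12.7 × $100 = $1,270.00
Subtotal: $126,394.00
Write-off: 42.7 × $270 = $11,529.00
Total: $126,394.00 − $11,529.00 = $114,865.00

$114,865.00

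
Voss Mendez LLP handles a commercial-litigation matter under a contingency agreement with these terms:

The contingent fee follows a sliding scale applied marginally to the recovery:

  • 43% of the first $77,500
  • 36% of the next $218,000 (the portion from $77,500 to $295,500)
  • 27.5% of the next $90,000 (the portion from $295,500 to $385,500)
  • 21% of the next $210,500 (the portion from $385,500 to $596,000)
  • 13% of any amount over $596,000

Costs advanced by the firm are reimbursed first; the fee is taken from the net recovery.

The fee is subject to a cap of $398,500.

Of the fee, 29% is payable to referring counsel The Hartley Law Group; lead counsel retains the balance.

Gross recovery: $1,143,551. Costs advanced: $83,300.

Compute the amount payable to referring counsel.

Fee base (net of costs): $1,143,551 − $83,300 = $1,060,251
First $77,500 at 43% = $33,325.00
Next $218,000 at 36% = $78,480.00
Next $90,000 at 27.5% = $24,750.00
Next $210,500 at 21% = $44,205.00
Remaining $464,251 at 13% = $60,352.63
Fee: $33,325.00 + $78,480.00 + $24,750.00 + $44,205.00 + $60,352.63 = $241,112.63
$241,112.63 is under the $398,500 cap.
Referral share: 29% of $241,112.63 = $69,922.66; lead counsel retains $241,112.63 − $69,922.66 = $171,189.97.

$69,922.66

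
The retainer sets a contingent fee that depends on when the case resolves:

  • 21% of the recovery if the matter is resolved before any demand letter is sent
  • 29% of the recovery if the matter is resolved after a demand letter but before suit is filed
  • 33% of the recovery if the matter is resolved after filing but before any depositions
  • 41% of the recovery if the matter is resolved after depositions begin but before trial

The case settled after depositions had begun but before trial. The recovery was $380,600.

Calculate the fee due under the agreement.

The matter settled after depositions had begun but before trial, so the 41% rate applies.
$380,600 × 41% = $156,046.00

$156,046.00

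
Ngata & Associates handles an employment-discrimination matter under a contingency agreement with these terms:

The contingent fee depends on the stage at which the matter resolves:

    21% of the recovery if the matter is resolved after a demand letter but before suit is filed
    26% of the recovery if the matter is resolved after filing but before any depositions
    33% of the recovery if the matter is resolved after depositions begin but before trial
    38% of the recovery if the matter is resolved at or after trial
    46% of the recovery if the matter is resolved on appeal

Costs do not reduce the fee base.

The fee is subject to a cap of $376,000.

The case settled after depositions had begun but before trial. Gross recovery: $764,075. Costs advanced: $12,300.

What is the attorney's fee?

Fee base is the gross recovery, $764,075; costs are reimbursed separately.
The matter settled after depositions had begun but before trial, so the 33% rate applies.
$764,075 × 33% = $252,144.75
$252,144.75 is under the $376,000 cap.

$252,144.75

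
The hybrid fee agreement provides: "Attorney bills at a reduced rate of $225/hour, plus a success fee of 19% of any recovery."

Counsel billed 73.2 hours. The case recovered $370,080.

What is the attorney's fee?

Hourly: 73.2 × $225 = $16,470.00
Success fee: 19% of $370,080 = $70,315.20
Total: $16,470.00 + $70,315.20 = $86,785.20

$86,785.20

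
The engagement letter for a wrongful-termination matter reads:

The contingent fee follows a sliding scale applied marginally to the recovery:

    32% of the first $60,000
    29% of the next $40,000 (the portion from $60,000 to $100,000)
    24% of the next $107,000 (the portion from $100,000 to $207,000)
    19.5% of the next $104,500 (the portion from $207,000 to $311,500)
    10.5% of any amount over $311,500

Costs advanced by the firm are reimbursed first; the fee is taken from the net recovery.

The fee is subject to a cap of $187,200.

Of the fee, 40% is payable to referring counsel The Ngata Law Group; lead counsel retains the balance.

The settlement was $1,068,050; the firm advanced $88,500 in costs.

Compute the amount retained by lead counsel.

$88,201.65

Fee base (net of costs): $1,068,050 − $88,500 = $979,550
First $60,000 at 32% = $19,200.00
Next $40,000 at 29% = $11,600.00
Next $107,000 at 24% = $25,680.00
Next $104,500 at 19.5% = $20,377.50
Remaining $668,050 at 10.5% = $70,145.25
Fee: $19,200.00 + $11,600.00 + $25,680.00 + $20,377.50 + $70,145.25 = $147,002.75
$147,002.75 is under the $187,200 cap.
Referral share: 40% of $147,002.75 = $58,801.10; lead counsel retains $147,002.75 − $58,801.10 = $88,201.65.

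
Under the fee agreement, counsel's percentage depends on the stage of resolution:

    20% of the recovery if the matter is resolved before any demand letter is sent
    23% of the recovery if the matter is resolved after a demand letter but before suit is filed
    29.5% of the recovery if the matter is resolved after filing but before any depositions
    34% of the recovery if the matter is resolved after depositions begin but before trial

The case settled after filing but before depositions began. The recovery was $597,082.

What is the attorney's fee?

$176,139.19

The matter settled after filing but before depositions began, so the 29.5% rate applies.
$597,082 × 29.5% = $176,139.19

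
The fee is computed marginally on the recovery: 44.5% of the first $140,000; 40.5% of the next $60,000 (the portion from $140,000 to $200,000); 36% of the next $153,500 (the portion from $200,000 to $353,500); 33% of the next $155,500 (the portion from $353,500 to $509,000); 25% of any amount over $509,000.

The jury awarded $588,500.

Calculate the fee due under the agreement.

$213,050.00

First $140,000 at 44.5% = $62,300.00
Next $60,000 at 40.5% = $24,300.00
Next $153,500 at 36% = $55,260.00
Next $155,500 at 33% = $51,315.00
Remaining $79,500 at 25% = $19,875.00
Fee: $62,300.00 + $24,300.00 + $55,260.00 + $51,315.00 + $19,875.00 = $213,050.00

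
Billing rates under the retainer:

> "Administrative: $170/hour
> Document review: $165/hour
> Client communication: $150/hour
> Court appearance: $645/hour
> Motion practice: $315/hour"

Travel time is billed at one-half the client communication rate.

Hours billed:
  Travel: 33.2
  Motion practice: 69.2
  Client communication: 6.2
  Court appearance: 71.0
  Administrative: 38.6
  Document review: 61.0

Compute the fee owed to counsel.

Administrative: 38.6 × $170 = $6,562.00
Document review: 61.0 × $165 = $10,065.00
Client communication: 6.2 × $150 = $930.00
Court appearance: 71.0 × $645 = $45,795.00
Motion practice: 69.2 × $315 = $21,798.00
Subtotal: $6,562.00 + $10,065.00 + $930.00 + $45,795.00 + $21,798.00 = $85,150.00
Travel: 33.2 × ($150 ÷ 2) = 33.2 × $75.00 = $2,490.00
Total: $85,150.00 + $2,490.00 = $87,640.00

$87,640.00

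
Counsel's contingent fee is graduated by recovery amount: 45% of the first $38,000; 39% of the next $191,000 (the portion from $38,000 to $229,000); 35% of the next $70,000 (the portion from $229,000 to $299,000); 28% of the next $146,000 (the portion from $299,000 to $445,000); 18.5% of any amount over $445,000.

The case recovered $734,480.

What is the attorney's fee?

$210,523.80

First $38,000 at 45% = $17,100.00
Next $191,000 at 39% = $74,490.00
Next $70,000 at 35% = $24,500.00
Next $146,000 at 28% = $40,880.00
Remaining $289,480 at 18.5% = $53,553.80
Fee: $17,100.00 + $74,490.00 + $24,500.00 + $40,880.00 + $53,553.80 = $210,523.80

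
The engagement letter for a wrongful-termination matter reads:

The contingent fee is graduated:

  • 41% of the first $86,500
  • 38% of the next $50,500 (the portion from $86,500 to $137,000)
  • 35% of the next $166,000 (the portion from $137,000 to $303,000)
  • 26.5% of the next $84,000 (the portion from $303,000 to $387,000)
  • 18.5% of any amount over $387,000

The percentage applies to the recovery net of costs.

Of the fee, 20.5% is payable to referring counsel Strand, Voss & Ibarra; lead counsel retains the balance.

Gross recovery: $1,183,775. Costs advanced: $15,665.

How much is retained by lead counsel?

Fee base (net of costs): $1,183,775 − $15,665 = $1,168,110
First $86,500 at 41% = $35,465.00
Next $50,500 at 38% = $19,190.00
Next $166,000 at 35% = $58,100.00
Next $84,000 at 26.5% = $22,260.00
Remaining $781,110 at 18.5% = $144,505.35
Fee: $35,465.00 + $19,190.00 + $58,100.00 + $22,260.00 + $144,505.35 = $279,520.35
Referral share: 20.5% of $279,520.35 = $57,301.67; lead counsel retains $279,520.35 − $57,301.67 = $222,218.68.

$222,218.68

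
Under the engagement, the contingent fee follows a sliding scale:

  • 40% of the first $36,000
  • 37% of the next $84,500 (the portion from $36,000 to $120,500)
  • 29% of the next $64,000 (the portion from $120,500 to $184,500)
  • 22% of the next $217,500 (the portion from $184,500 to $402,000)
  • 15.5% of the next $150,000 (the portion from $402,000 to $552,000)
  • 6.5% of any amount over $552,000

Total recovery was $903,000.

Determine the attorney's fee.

$158,140.00

First $36,000 at 40% = $14,400.00
Next $84,500 at 37% = $31,265.00
Next $64,000 at 29% = $18,560.00
Next $217,500 at 22% = $47,850.00
Next $150,000 at 15.5% = $23,250.00
Remaining $351,000 at 6.5% = $22,815.00
Fee: $14,400.00 + $31,265.00 + $18,560.00 + $47,850.00 + $23,250.00 + $22,815.00 = $158,140.00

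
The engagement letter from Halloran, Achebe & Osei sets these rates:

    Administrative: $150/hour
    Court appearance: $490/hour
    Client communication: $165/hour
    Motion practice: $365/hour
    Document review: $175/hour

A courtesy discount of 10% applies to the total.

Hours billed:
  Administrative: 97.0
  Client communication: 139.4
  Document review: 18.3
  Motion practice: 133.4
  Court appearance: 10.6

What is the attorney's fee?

Administrative: 97.0 × $150 = $14,550.00
Court appearance: 10.6 × $490 = $5,194.00
Client communication: 139.4 × $165 = $23,001.00
Motion practice: 133.4 × $365 = $48,691.00
Document review: 18.3 × $175 = $3,202.50
Subtotal: $94,638.50
Less 10% discount: −$9,463.85
Total: $94,638.50 − $9,463.85 = $85,174.65

$85,174.65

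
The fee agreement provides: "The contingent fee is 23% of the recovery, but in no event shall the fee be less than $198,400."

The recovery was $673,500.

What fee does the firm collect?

23% of $673,500 = $154,905.00
That is below the $198,400 minimum, so the minimum applies.

$198,400.00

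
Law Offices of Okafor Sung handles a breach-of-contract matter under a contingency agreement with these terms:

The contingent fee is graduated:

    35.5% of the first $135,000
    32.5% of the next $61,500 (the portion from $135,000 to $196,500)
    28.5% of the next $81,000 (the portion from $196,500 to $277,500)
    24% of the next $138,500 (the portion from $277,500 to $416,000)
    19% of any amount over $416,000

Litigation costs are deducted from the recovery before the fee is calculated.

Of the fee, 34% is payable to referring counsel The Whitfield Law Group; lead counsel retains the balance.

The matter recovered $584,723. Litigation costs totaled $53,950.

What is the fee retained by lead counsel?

Fee base (net of costs): $584,723 − $53,950 = $530,773
First $135,000 at 35.5% = $47,925.00
Next $61,500 at 32.5% = $19,987.50
Next $81,000 at 28.5% = $23,085.00
Next $138,500 at 24% = $33,240.00
Remaining $114,773 at 19% = $21,806.87
Fee: $47,925.00 + $19,987.50 + $23,085.00 + $33,240.00 + $21,806.87 = $146,044.37
Referral share: 34% of $146,044.37 = $49,655.09; lead counsel retains $146,044.37 − $49,655.09 = $96,389.28.

$96,389.28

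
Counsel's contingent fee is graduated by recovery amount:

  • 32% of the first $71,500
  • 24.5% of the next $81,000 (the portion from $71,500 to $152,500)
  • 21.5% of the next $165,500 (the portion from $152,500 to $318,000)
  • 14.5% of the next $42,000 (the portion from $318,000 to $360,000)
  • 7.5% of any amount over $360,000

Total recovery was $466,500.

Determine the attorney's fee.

$92,385.00

First $71,500 at 32% = $22,880.00
Next $81,000 at 24.5% = $19,845.00
Next $165,500 at 21.5% = $35,582.50
Next $42,000 at 14.5% = $6,090.00
Remaining $106,500 at 7.5% = $7,987.50
Fee: $22,880.00 + $19,845.00 + $35,582.50 + $6,090.00 + $7,987.50 = $92,385.00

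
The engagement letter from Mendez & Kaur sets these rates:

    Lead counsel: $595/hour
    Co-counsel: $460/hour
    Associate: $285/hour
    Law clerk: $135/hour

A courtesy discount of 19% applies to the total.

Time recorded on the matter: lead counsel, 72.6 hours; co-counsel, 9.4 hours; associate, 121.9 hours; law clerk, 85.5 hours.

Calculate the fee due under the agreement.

$75,982.05

Lead counsel: 72.6 × $595 = $43,197.00
Co-counsel: 9.4 × $460 = $4,324.00
Associate: 121.9 × $285 = $34,741.50
Law clerk: 85.5 × $135 = $11,542.50
Subtotal: $93,805.00
Less 19% discount: −$17,822.95
Total: $93,805.00 − $17,822.95 = $75,982.05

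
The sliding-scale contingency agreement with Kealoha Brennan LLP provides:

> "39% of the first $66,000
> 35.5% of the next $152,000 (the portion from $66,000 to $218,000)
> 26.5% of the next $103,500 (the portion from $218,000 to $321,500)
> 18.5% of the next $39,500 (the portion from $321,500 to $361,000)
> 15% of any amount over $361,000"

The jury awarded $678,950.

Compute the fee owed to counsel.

$162,127.50

First $66,000 at 39% = $25,740.00
Next $152,000 at 35.5% = $53,960.00
Next $103,500 at 26.5% = $27,427.50
Next $39,500 at 18.5% = $7,307.50
Remaining $317,950 at 15% = $47,692.50
Fee: $25,740.00 + $53,960.00 + $27,427.50 + $7,307.50 + $47,692.50 = $162,127.50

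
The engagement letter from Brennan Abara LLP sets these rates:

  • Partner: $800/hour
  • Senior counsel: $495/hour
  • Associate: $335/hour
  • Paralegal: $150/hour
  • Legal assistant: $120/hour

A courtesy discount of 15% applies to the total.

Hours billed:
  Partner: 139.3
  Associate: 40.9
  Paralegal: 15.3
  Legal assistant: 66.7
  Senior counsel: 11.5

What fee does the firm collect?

$119,963.05

Partner: 139.3 × $800 = $111,440.00
Senior counsel: 11.5 × $495 = $5,692.50
Associate: 40.9 × $335 = $13,701.50
Paralegal: 15.3 × $150 = $2,295.00
Legal assistant: 66.7 × $120 = $8,004.00
Subtotal: $141,133.00
Less 15% discount: −$21,169.95
Total: $141,133.00 − $21,169.95 = $119,963.05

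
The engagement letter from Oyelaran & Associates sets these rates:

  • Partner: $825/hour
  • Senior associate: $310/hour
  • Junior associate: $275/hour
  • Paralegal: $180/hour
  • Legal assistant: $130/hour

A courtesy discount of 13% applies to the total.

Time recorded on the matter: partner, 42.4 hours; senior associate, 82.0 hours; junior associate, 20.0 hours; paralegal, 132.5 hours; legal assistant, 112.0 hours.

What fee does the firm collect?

Partner: 42.4 × $825 = $34,980.00
Senior associate: 82.0 × $310 = $25,420.00
Junior associate: 20.0 × $275 = $5,500.00
Paralegal: 132.5 × $180 = $23,850.00
Legal assistant: 112.0 × $130 = $14,560.00
Subtotal: $104,310.00
Less 13% discount: −$13,560.30
Total: $104,310.00 − $13,560.30 = $90,749.70

$90,749.70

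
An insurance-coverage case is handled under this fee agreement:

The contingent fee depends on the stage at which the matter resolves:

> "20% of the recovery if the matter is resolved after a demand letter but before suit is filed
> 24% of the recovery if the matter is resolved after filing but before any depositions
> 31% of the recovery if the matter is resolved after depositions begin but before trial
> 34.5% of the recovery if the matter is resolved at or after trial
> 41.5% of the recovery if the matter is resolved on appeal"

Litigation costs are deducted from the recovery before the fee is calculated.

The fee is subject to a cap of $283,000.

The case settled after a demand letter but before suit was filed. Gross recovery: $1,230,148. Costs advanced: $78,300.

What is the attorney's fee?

Fee base (net of costs): $1,230,148 − $78,300 = $1,151,848
The matter settled after a demand letter but before suit was filed, so the 20% rate applies.
$1,151,848 × 20% = $230,369.60
$230,369.60 is under the $283,000 cap.

$230,369.60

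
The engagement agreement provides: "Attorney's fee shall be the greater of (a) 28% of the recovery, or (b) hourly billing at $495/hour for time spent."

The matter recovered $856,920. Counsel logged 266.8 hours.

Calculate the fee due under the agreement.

(a) 28% of $856,920 = $239,937.60
(b) 266.8 × $495 = $132,066.00
The greater is (a): $239,937.60.

$239,937.60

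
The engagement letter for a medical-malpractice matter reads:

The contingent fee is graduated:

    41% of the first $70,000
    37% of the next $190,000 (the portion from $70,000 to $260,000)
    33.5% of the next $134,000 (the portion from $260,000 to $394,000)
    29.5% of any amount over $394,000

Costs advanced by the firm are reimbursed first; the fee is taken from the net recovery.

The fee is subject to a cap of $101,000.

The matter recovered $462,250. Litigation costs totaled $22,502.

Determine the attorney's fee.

Fee base (net of costs): $462,250 − $22,502 = $439,748
First $70,000 at 41% = $28,700.00
Next $190,000 at 37% = $70,300.00
Next $134,000 at 33.5% = $44,890.00
Remaining $45,748 at 29.5% = $13,495.66
Fee: $28,700.00 + $70,300.00 + $44,890.00 + $13,495.66 = $157,385.66
$157,385.66 exceeds the $101,000 cap, so the fee is capped at $101,000.00.

$101,000.00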